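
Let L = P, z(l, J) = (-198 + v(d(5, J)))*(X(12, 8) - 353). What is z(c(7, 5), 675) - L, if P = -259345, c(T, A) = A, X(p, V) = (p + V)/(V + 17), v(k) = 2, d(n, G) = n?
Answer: 1641881/5 ≈ 3.2838e+5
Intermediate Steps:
X(p, V) = (V + p)/(17 + V)
z(l, J) = 345156/5 (z(l, J) = (-198 + 2)*((8 + 12)/(17 + 8) - 353) = -196*(20/25 - 353) = -196*((1/25)*20 - 353) = -196*(⅘ - 353) = -196*(-1761/5) = 345156/5)
L = -259345
z(c(7, 5), 675) - L = 345156/5 - 1*(-259345) = 345156/5 + 259345 = 1641881/5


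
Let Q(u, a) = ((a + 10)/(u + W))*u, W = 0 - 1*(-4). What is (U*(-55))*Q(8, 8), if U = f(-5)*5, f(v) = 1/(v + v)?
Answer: 330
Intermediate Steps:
W = 4 (W = 0 + 4 = 4)
f(v) = 1/(2*v)
Q(u, a) = u*(10 + a)/(4 + u) (Q(u, a) = ((a + 10)/(u + 4))*u = ((10 + a)/(4 + u))*u = u*(10 + a)/(4 + u))
U = -½ (U = ((½)/(-5))*5 = ((½)*(-⅕))*5 = -⅒*5 = -½ ≈ -0.50000)
(U*(-55))*Q(8, 8) = (-½*(-55))*(8*(10 + 8)/(4 + 8)) = 55*(8*18/12)/2 = 55*(8*(1/12)*18)/2 = (55/2)*12 = 330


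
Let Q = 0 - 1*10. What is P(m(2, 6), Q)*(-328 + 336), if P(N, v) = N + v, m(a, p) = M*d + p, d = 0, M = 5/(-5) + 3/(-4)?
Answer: -32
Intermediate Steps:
M = -7/4 (M = 5*(-⅕) + 3*(-¼) = -1 - ¾ = -7/4 ≈ -1.7500)
Q = -10 (Q = 0 - 10 = -10)
m(a, p) = p (m(a, p) = -7/4*0 + p = 0 + p = p)
P(m(2, 6), Q)*(-328 + 336) = (6 - 10)*(-328 + 336) = -4*8 = -32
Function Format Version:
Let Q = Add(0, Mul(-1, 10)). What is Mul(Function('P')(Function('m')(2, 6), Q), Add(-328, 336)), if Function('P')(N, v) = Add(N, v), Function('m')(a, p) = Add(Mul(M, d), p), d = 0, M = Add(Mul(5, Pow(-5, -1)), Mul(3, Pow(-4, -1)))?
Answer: -32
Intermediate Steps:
M = Rational(-7, 4) (M = Add(Mul(5, Rational(-1, 5)), Mul(3, Rational(-1, 4))) = Add(-1, Rational(-3, 4)) = Rational(-7, 4) ≈ -1.7500)
Q = -10 (Q = Add(0, -10) = -10)
Function('m')(a, p) = p (Function('m')(a, p) = Add(Mul(Rational(-7, 4), 0), p) = Add(0, p) = p)
Mul(Function('P')(Function('m')(2, 6), Q), Add(-328, 336)) = Mul(Add(6, -10), Add(-328, 336)) = Mul(-4, 8) = -32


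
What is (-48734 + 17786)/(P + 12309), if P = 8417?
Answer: -15474/10363 ≈ -1.4932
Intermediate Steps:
(-48734 + 17786)/(P + 12309) = (-48734 + 17786)/(8417 + 12309) = -30948/20726 = -30948*1/20726 = -15474/10363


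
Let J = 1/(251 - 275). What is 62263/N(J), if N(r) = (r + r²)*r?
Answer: 860723712/23 ≈ 3.7423e+7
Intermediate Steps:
J = -1/24 (J = 1/(-24) = -1/24 ≈ -0.041667)
N(r) = r*(r + r²)
62263/N(J) = 62263/(((-1/24)²*(1 - 1/24))) = 62263/(((1/576)*(23/24))) = 62263/(23/13824) = 62263*(13824/23) = 860723712/23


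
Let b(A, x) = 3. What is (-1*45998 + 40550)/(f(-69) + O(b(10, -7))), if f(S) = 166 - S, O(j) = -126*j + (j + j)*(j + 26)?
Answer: -5448/31 ≈ -175.74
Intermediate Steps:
O(j) = -126*j + 2*j*(26 + j) (O(j) = -126*j + (2*j)*(26 + j) = -126*j + 2*j*(26 + j))
(-1*45998 + 40550)/(f(-69) + O(b(10, -7))) = (-1*45998 + 40550)/((166 - 1*(-69)) + 2*3*(-37 + 3)) = (-45998 + 40550)/((166 + 69) + 2*3*(-34)) = -5448/(235 - 204) = -5448/31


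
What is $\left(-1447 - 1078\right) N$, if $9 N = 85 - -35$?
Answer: $- \frac{101000}{3} \approx -33667.0$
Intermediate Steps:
$N = \frac{40}{3}$ ($N = \frac{85 - -35}{9} = \frac{85 + 35}{9} = \frac{1}{9} \cdot 120 = \frac{40}{3} \approx 13.333$)
$\left(-1447 - 1078\right) N = \left(-1447 - 1078\right) \frac{40}{3} = \left(-2525\right) \frac{40}{3} = - \frac{101000}{3}$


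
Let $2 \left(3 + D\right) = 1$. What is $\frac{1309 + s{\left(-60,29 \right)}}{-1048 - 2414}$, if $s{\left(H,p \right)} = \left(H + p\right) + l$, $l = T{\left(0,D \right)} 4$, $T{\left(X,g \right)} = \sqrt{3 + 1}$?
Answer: $- \frac{643}{1731} \approx -0.37146$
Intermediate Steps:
$D = - \frac{5}{2}$ ($D = -3 + \frac{1}{2} \cdot 1 = -3 + \frac{1}{2} = - \frac{5}{2} \approx -2.5$)
$T{\left(X,g \right)} = 2$ ($T{\left(X,g \right)} = \sqrt{4} = 2$)
$l = 8$ ($l = 2 \cdot 4 = 8$)
$s{\left(H,p \right)} = 8 + H + p$ ($s{\left(H,p \right)} = \left(H + p\right) + 8 = 8 + H + p$)
$\frac{1309 + s{\left(-60,29 \right)}}{-1048 - 2414} = \frac{1309 + \left(8 - 60 + 29\right)}{-1048 - 2414} = \frac{1309 - 23}{-3462} = 1286 \left(- \frac{1}{3462}\right) = - \frac{643}{1731}$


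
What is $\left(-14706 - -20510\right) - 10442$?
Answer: $-4638$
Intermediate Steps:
$\left(-14706 - -20510\right) - 10442 = \left(-14706 + 20510\right) - 10442 = 5804 - 10442 = -4638$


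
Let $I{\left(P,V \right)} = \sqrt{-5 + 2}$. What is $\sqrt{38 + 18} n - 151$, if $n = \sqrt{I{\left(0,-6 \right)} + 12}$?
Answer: $-151 + 2 \sqrt{168 + 14 i \sqrt{3}} \approx -125.01 + 1.866 i$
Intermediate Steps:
$I{\left(P,V \right)} = i \sqrt{3}$ ($I{\left(P,V \right)} = \sqrt{-3} = i \sqrt{3}$)
$n = \sqrt{12 + i \sqrt{3}}$ ($n = \sqrt{i \sqrt{3} + 12} = \sqrt{12 + i \sqrt{3}} \approx 3.4731 + 0.24935 i$)
$\sqrt{38 + 18} n - 151 = \sqrt{38 + 18} \sqrt{12 + i \sqrt{3}} - 151 = \sqrt{56} \sqrt{12 + i \sqrt{3}} - 151 = 2 \sqrt{14} \sqrt{12 + i \sqrt{3}} - 151 = -151 + 2 \sqrt{14} \sqrt{12 + i \sqrt{3}}$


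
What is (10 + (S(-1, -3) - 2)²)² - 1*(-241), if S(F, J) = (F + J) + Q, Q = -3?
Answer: 8522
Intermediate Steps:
S(F, J) = -3 + F + J (S(F, J) = (F + J) - 3 = -3 + F + J)
(10 + (S(-1, -3) - 2)²)² - 1*(-241) = (10 + ((-3 - 1 - 3) - 2)²)² - 1*(-241) = (10 + (-7 - 2)²)² + 241 = (10 + (-9)²)² + 241 = (10 + 81)² + 241 = 91² + 241 = 8281 + 241 = 8522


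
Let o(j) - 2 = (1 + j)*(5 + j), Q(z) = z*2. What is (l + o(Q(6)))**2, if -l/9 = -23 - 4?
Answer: 217156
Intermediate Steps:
Q(z) = 2*z
o(j) = 2 + (1 + j)*(5 + j)
l = 243 (l = -9*(-23 - 4) = -9*(-27) = 243)
(l + o(Q(6)))**2 = (243 + (7 + (2*6)**2 + 6*(2*6)))**2 = (243 + (7 + 12**2 + 6*12))**2 = (243 + (7 + 144 + 72))**2 = (243 + 223)**2 = 466**2 = 217156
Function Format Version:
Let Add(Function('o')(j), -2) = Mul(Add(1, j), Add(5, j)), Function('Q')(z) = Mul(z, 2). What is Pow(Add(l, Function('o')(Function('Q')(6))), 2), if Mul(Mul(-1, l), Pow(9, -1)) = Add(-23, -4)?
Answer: 217156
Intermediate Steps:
Function('Q')(z) = Mul(2, z)
Function('o')(j) = Add(2, Mul(Add(1, j), Add(5, j)))
l = 243 (l = Mul(-9, Add(-23, -4)) = Mul(-9, -27) = 243)
Pow(Add(l, Function('o')(Function('Q')(6))), 2) = Pow(Add(243, Add(7, Pow(Mul(2, 6), 2), Mul(6, Mul(2, 6)))), 2) = Pow(Add(243, Add(7, Pow(12, 2), Mul(6, 12))), 2) = Pow(Add(243, Add(7, 144, 72)), 2) = Pow(Add(243, 223), 2) = Pow(466, 2) = 217156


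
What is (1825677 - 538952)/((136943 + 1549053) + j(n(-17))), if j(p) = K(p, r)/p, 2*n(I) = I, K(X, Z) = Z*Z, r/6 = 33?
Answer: 21874325/28583524 ≈ 0.76528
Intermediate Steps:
r = 198 (r = 6*33 = 198)
K(X, Z) = Z²
n(I) = I/2
j(p) = 39204/p (j(p) = 198²/p = 39204/p)
(1825677 - 538952)/((136943 + 1549053) + j(n(-17))) = (1825677 - 538952)/((136943 + 1549053) + 39204/(((½)*(-17)))) = 1286725/(1685996 + 39204/(-17/2)) = 1286725/(1685996 + 39204*(-2/17)) = 1286725/(1685996 - 78408/17) = 1286725/(28583524/17) = 1286725*(17/28583524) = 21874325/28583524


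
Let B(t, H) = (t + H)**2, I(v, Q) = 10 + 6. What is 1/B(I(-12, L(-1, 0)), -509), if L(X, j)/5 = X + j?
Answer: 1/243049 ≈ 4.1144e-6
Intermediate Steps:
L(X, j) = 5*X + 5*j (L(X, j) = 5*(X + j) = 5*X + 5*j)
I(v, Q) = 16
B(t, H) = (H + t)**2
1/B(I(-12, L(-1, 0)), -509) = 1/((-509 + 16)**2) = 1/((-493)**2) = 1/243049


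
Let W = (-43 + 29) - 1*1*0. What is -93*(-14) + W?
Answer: 1288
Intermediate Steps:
W = -14 (W = -14 - 1*0 = -14 + 0 = -14)
-93*(-14) + W = -93*(-14) - 14 = 1302 - 14 = 1288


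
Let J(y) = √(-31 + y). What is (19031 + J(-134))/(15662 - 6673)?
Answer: 19031/8989 + I*√165/8989 ≈ 2.1171 + 0.001429*I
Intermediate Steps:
(19031 + J(-134))/(15662 - 6673) = (19031 + √(-31 - 134))/(15662 - 6673) = (19031 + √(-165))/8989 = (19031 + I*√165)*(1/8989) = 19031/8989 + I*√165/8989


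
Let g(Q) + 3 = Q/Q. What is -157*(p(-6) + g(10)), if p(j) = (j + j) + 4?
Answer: 1570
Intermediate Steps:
g(Q) = -2 (g(Q) = -3 + Q/Q = -3 + 1 = -2)
p(j) = 4 + 2*j (p(j) = 2*j + 4 = 4 + 2*j)
-157*(p(-6) + g(10)) = -157*((4 + 2*(-6)) - 2) = -157*((4 - 12) - 2) = -157*(-8 - 2) = -157*(-10) = 1570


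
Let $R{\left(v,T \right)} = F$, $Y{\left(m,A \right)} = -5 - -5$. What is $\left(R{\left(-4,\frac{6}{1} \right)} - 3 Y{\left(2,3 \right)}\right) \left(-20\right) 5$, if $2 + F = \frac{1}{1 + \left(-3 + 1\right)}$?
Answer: $300$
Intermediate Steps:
$Y{\left(m,A \right)} = 0$ ($Y{\left(m,A \right)} = -5 + 5 = 0$)
$F = -3$ ($F = -2 + \frac{1}{1 + \left(-3 + 1\right)} = -2 + \frac{1}{1 - 2} = -2 + \frac{1}{-1} = -2 - 1 = -3$)
$R{\left(v,T \right)} = -3$
$\left(R{\left(-4,\frac{6}{1} \right)} - 3 Y{\left(2,3 \right)}\right) \left(-20\right) 5 = \left(-3 - 0\right) \left(-20\right) 5 = \left(-3 + 0\right) \left(-20\right) 5 = \left(-3\right) \left(-20\right) 5 = 60 \cdot 5 = 300$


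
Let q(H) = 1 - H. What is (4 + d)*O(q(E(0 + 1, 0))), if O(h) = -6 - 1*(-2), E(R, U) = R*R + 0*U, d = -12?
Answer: 32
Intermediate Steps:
E(R, U) = R**2 (E(R, U) = R**2 + 0 = R**2)
O(h) = -4 (O(h) = -6 + 2 = -4)
(4 + d)*O(q(E(0 + 1, 0))) = (4 - 12)*(-4) = -8*(-4) = 32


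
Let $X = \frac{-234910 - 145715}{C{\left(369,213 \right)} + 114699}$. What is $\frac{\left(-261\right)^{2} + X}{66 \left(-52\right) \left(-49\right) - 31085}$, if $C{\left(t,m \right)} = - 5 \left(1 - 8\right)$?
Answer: $\frac{269497041}{542347618} \approx 0.49691$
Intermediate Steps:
$C{\left(t,m \right)} = 35$ ($C{\left(t,m \right)} = \left(-5\right) \left(-7\right) = 35$)
$X = - \frac{380625}{114734}$ ($X = \frac{-234910 - 145715}{35 + 114699} = - \frac{380625}{114734} \approx -3.3175$)
$\frac{\left(-261\right)^{2} + X}{66 \left(-52\right) \left(-49\right) - 31085} = \frac{\left(-261\right)^{2} - \frac{380625}{114734}}{66 \left(-52\right) \left(-49\right) - 31085} = \frac{68121 - \frac{380625}{114734}}{\left(-3432\right) \left(-49\right) - 31085} = \frac{7815414189}{114734 \left(168168 - 31085\right)} = \frac{7815414189}{114734 \cdot 137083} = \frac{7815414189}{114734} \cdot \frac{1}{137083} = \frac{269497041}{542347618}$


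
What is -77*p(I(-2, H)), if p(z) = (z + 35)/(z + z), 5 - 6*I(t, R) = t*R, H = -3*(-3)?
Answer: -17941/46 ≈ -390.02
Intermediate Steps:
H = 9
I(t, R) = ⅚ - R*t/6 (I(t, R) = ⅚ - t*R/6 = ⅚ - R*t/6)
p(z) = (35 + z)/(2*z) (p(z) = (35 + z)/((2*z)) = (35 + z)*(1/(2*z)) = (35 + z)/(2*z))
-77*p(I(-2, H)) = -77*(35 + (⅚ - ⅙*9*(-2)))/(2*(⅚ - ⅙*9*(-2))) = -77*(35 + (⅚ + 3))/(2*(⅚ + 3)) = -77*(35 + 23/6)/(2*23/6) = -77*6*233/(2*23*6) = -77*233/46 = -17941/46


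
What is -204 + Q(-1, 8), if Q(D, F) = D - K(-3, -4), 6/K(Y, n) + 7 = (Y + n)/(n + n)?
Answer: -9997/49 ≈ -204.02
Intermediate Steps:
K(Y, n) = 6/(-7 + (Y + n)/(2*n)) (K(Y, n) = 6/(-7 + (Y + n)/(n + n)) = 6/(-7 + (Y + n)/((2*n))) = 6/(-7 + (Y + n)*(1/(2*n))) = 6/(-7 + (Y + n)/(2*n)))
Q(D, F) = 48/49 + D (Q(D, F) = D - 12*(-4)/(-3 - 13*(-4)) = D - 12*(-4)/(-3 + 52) = D - 12*(-4)/49 = D - 1*(-48/49) = D + 48/49 = 48/49 + D)
-204 + Q(-1, 8) = -204 + (48/49 - 1) = -204 - 1/49 = -9997/49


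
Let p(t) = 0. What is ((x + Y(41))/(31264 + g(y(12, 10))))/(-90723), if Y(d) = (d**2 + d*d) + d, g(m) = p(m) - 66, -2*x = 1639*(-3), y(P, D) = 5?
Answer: -617/297934332 ≈ -2.0709e-6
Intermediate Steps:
x = 4917/2 (x = -1639*(-3)/2 = -1/2*(-4917) = 4917/2 ≈ 2458.5)
g(m) = -66 (g(m) = 0 - 66 = -66)
Y(d) = d + 2*d**2 (Y(d) = (d**2 + d**2) + d = 2*d**2 + d = d + 2*d**2)
((x + Y(41))/(31264 + g(y(12, 10))))/(-90723) = ((4917/2 + 41*(1 + 2*41))/(31264 - 66))/(-90723) = ((4917/2 + 41*(1 + 82))/31198)*(-1/90723) = ((4917/2 + 41*83)*(1/31198))*(-1/90723) = ((4917/2 + 3403)*(1/31198))*(-1/90723) = ((11723/2)*(1/31198))*(-1/90723) = (617/3284)*(-1/90723) = -617/297934332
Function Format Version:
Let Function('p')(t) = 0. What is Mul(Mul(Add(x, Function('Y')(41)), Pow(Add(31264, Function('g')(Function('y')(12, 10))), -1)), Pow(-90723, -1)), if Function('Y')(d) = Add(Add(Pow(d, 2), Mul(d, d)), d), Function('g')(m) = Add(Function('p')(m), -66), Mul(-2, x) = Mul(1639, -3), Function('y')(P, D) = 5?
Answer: Rational(-617, 297934332) ≈ -2.0709e-6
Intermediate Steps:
x = Rational(4917, 2) (x = Mul(Rational(-1, 2), Mul(1639, -3)) = Mul(Rational(-1, 2), -4917) = Rational(4917, 2) ≈ 2458.5)
Function('g')(m) = -66 (Function('g')(m) = Add(0, -66) = -66)
Function('Y')(d) = Add(d, Mul(2, Pow(d, 2))) (Function('Y')(d) = Add(Add(Pow(d, 2), Pow(d, 2)), d) = Add(Mul(2, Pow(d, 2)), d) = Add(d, Mul(2, Pow(d, 2))))
Mul(Mul(Add(x, Function('Y')(41)), Pow(Add(31264, Function('g')(Function('y')(12, 10))), -1)), Pow(-90723, -1)) = Mul(Mul(Add(Rational(4917, 2), Mul(41, Add(1, Mul(2, 41)))), Pow(Add(31264, -66), -1)), Pow(-90723, -1)) = Mul(Mul(Add(Rational(4917, 2), Mul(41, Add(1, 82))), Pow(31198, -1)), Rational(-1, 90723)) = Mul(Mul(Add(Rational(4917, 2), Mul(41, 83)), Rational(1, 31198)), Rational(-1, 90723)) = Mul(Mul(Add(Rational(4917, 2), 3403), Rational(1, 31198)), Rational(-1, 90723)) = Mul(Mul(Rational(11723, 2), Rational(1, 31198)), Rational(-1, 90723)) = Mul(Rational(617, 3284), Rational(-1, 90723)) = Rational(-617, 297934332)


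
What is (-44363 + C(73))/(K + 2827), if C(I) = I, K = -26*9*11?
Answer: -44290/253 ≈ -175.06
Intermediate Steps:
K = -2574 (K = -234*11 = -2574)
(-44363 + C(73))/(K + 2827) = (-44363 + 73)/(-2574 + 2827) = -44290/253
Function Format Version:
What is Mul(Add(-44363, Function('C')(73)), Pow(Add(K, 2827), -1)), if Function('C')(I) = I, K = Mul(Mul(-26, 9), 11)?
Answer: Rational(-44290, 253) ≈ -175.06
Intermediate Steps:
K = -2574 (K = Mul(-234, 11) = -2574)
Mul(Add(-44363, Function('C')(73)), Pow(Add(K, 2827), -1)) = Mul(Add(-44363, 73), Pow(Add(-2574, 2827), -1)) = Mul(-44290, Pow(253, -1)) = Mul(-44290, Rational(1, 253)) = Rational(-44290, 253)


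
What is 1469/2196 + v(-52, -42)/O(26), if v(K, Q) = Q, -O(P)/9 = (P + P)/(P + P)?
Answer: 11717/2196 ≈ 5.3356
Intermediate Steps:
O(P) = -9 (O(P) = -9*(P + P)/(P + P) = -9*2*P/(2*P) = -9*2*P*1/(2*P) = -9*1 = -9)
1469/2196 + v(-52, -42)/O(26) = 1469/2196 - 42/(-9) = 1469*(1/2196) - 42*(-⅑) = 1469/2196 + 14/3 = 11717/2196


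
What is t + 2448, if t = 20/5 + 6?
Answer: 2458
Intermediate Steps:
t = 10 (t = (⅕)*20 + 6 = 4 + 6 = 10)
t + 2448 = 10 + 2448 = 2458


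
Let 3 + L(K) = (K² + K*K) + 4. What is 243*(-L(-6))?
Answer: -17739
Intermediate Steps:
L(K) = 1 + 2*K² (L(K) = -3 + ((K² + K*K) + 4) = -3 + ((K² + K²) + 4) = -3 + (2*K² + 4) = -3 + (4 + 2*K²) = 1 + 2*K²)
243*(-L(-6)) = 243*(-(1 + 2*(-6)²)) = 243*(-(1 + 2*36)) = 243*(-(1 + 72)) = 243*(-1*73) = 243*(-73) = -17739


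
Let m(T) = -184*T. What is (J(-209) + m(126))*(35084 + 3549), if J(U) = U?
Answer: -903741769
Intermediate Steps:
(J(-209) + m(126))*(35084 + 3549) = (-209 - 184*126)*(35084 + 3549) = (-209 - 23184)*38633 = -23393*38633 = -903741769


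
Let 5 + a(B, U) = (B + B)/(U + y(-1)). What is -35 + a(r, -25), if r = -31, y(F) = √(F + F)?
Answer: -23530/627 + 62*I*√2/627 ≈ -37.528 + 0.13984*I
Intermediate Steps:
y(F) = √2*√F (y(F) = √(2*F) = √2*√F)
a(B, U) = -5 + 2*B/(U + I*√2) (a(B, U) = -5 + (B + B)/(U + √2*√(-1)) = -5 + (2*B)/(U + √2*I) = -5 + (2*B)/(U + I*√2) = -5 + 2*B/(U + I*√2))
-35 + a(r, -25) = -35 + (-5*(-25) + 2*(-31) - 5*I*√2)/(-25 + I*√2) = -35 + (125 - 62 - 5*I*√2)/(-25 + I*√2) = -35 + (63 - 5*I*√2)/(-25 + I*√2)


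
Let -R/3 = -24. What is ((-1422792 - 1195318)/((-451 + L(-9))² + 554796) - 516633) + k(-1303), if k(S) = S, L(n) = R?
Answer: -361748284142/698437 ≈ -5.1794e+5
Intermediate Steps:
R = 72 (R = -3*(-24) = 72)
L(n) = 72
((-1422792 - 1195318)/((-451 + L(-9))² + 554796) - 516633) + k(-1303) = ((-1422792 - 1195318)/((-451 + 72)² + 554796) - 516633) - 1303 = (-2618110/((-379)² + 554796) - 516633) - 1303 = (-2618110/(143641 + 554796) - 516633) - 1303 = (-2618110/698437 - 516633) - 1303 = -360838220731/698437 - 1303 = -361748284142/698437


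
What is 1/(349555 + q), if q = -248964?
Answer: 1/100591 ≈ 9.9412e-6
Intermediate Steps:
1/(349555 + q) = 1/(349555 - 248964) = 1/100591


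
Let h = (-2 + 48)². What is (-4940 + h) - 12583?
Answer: -15407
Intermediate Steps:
h = 2116 (h = 46² = 2116)
(-4940 + h) - 12583 = (-4940 + 2116) - 12583 = -2824 - 12583 = -15407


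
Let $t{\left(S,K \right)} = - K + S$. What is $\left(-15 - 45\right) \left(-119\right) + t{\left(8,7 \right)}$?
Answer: $7141$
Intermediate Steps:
$t{\left(S,K \right)} = S - K$
$\left(-15 - 45\right) \left(-119\right) + t{\left(8,7 \right)} = \left(-15 - 45\right) \left(-119\right) + \left(8 - 7\right) = \left(-60\right) \left(-119\right) + \left(8 - 7\right) = 7140 + 1 = 7141$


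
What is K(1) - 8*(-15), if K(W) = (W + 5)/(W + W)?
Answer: 123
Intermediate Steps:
K(W) = (5 + W)/(2*W) (K(W) = (5 + W)/((2*W)) = (5 + W)*(1/(2*W)) = (5 + W)/(2*W))
K(1) - 8*(-15) = (½)*(5 + 1)/1 - 8*(-15) = (½)*1*6 + 120 = 3 + 120 = 123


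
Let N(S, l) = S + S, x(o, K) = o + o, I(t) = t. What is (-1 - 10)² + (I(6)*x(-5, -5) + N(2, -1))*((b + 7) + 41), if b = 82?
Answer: -7159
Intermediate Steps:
x(o, K) = 2*o
N(S, l) = 2*S
(-1 - 10)² + (I(6)*x(-5, -5) + N(2, -1))*((b + 7) + 41) = (-1 - 10)² + (6*(2*(-5)) + 2*2)*((82 + 7) + 41) = (-11)² + (6*(-10) + 4)*(89 + 41) = 121 + (-60 + 4)*130 = 121 - 56*130 = 121 - 7280 = -7159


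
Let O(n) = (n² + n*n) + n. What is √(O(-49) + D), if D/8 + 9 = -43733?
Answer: I*√345183 ≈ 587.52*I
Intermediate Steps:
O(n) = n + 2*n² (O(n) = (n² + n²) + n = 2*n² + n = n + 2*n²)
D = -349936 (D = -72 + 8*(-43733) = -72 - 349864 = -349936)
√(O(-49) + D) = √(-49*(1 + 2*(-49)) - 349936) = √(-49*(1 - 98) - 349936) = √(-49*(-97) - 349936) = √(4753 - 349936) = √(-345183) = I*√345183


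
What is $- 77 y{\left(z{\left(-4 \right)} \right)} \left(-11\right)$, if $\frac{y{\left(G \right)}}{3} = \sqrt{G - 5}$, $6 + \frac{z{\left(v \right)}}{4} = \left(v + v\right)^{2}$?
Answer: $2541 \sqrt{227} \approx 38284.0$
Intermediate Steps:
$z{\left(v \right)} = -24 + 16 v^{2}$ ($z{\left(v \right)} = -24 + 4 \left(v + v\right)^{2} = -24 + 4 \left(2 v\right)^{2} = -24 + 4 \cdot 4 v^{2} = -24 + 16 v^{2}$)
$y{\left(G \right)} = 3 \sqrt{-5 + G}$ ($y{\left(G \right)} = 3 \sqrt{G - 5} = 3 \sqrt{-5 + G}$)
$- 77 y{\left(z{\left(-4 \right)} \right)} \left(-11\right) = - 77 \cdot 3 \sqrt{-5 - \left(24 - 16 \left(-4\right)^{2}\right)} \left(-11\right) = - 77 \cdot 3 \sqrt{-5 + \left(-24 + 16 \cdot 16\right)} \left(-11\right) = - 77 \cdot 3 \sqrt{-5 + \left(-24 + 256\right)} \left(-11\right) = - 77 \cdot 3 \sqrt{-5 + 232} \left(-11\right) = - 77 \cdot 3 \sqrt{227} \left(-11\right) = - 231 \sqrt{227} \left(-11\right) = 2541 \sqrt{227}$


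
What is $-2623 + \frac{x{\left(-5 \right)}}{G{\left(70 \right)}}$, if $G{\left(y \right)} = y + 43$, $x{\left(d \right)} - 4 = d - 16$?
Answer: $- \frac{296416}{113} \approx -2623.1$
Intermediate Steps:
$x{\left(d \right)} = -12 + d$ ($x{\left(d \right)} = 4 + \left(d - 16\right) = 4 + \left(-16 + d\right) = -12 + d$)
$G{\left(y \right)} = 43 + y$
$-2623 + \frac{x{\left(-5 \right)}}{G{\left(70 \right)}} = -2623 + \frac{-12 - 5}{43 + 70} = -2623 - \frac{17}{113} = - \frac{296416}{113}$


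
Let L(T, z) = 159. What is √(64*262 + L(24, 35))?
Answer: √16927 ≈ 130.10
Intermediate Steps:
√(64*262 + L(24, 35)) = √(64*262 + 159) = √(16768 + 159) = √16927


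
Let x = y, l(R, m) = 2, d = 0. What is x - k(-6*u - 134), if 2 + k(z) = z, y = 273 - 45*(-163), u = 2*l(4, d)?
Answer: 7768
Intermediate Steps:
u = 4 (u = 2*2 = 4)
y = 7608 (y = 273 + 7335 = 7608)
k(z) = -2 + z
x = 7608
x - k(-6*u - 134) = 7608 - (-2 + (-6*4 - 134)) = 7608 - (-2 + (-24 - 134)) = 7608 - (-2 - 158) = 7608 - 1*(-160) = 7608 + 160 = 7768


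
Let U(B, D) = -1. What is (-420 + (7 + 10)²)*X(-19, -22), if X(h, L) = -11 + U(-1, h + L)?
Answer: 1572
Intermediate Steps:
X(h, L) = -12 (X(h, L) = -11 - 1 = -12)
(-420 + (7 + 10)²)*X(-19, -22) = (-420 + (7 + 10)²)*(-12) = (-420 + 17²)*(-12) = (-420 + 289)*(-12) = -131*(-12) = 1572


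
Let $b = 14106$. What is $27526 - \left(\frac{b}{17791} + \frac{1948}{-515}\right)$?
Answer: $\frac{252230651268}{9162365} \approx 27529.0$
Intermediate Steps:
$27526 - \left(\frac{b}{17791} + \frac{1948}{-515}\right) = 27526 - \left(\frac{14106}{17791} + \frac{1948}{-515}\right) = 27526 - \left(14106 \cdot \frac{1}{17791} + 1948 \left(- \frac{1}{515}\right)\right) = 27526 - \left(\frac{14106}{17791} - \frac{1948}{515}\right) = 27526 - - \frac{27392278}{9162365} = 27526 + \frac{27392278}{9162365} = \frac{252230651268}{9162365}$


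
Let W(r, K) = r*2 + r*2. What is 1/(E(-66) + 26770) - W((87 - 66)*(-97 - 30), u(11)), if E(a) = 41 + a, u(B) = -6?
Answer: 285315661/26745 ≈ 10668.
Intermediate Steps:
W(r, K) = 4*r (W(r, K) = 2*r + 2*r = 4*r)
1/(E(-66) + 26770) - W((87 - 66)*(-97 - 30), u(11)) = 1/((41 - 66) + 26770) - 4*(87 - 66)*(-97 - 30) = 1/(-25 + 26770) - 4*21*(-127) = 1/26745 - 4*(-2667) = 1/26745 - 1*(-10668) = 1/26745 + 10668 = 285315661/26745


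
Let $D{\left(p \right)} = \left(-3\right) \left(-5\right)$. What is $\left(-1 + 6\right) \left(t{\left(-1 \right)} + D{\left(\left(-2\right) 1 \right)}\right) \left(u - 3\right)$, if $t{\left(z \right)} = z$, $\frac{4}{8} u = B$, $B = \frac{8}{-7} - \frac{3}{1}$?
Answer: $-790$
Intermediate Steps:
$B = - \frac{29}{7}$ ($B = 8 \left(- \frac{1}{7}\right) - 3 = - \frac{8}{7} - 3 = - \frac{29}{7} \approx -4.1429$)
$u = - \frac{58}{7}$ ($u = 2 \left(- \frac{29}{7}\right) = - \frac{58}{7} \approx -8.2857$)
$D{\left(p \right)} = 15$
$\left(-1 + 6\right) \left(t{\left(-1 \right)} + D{\left(\left(-2\right) 1 \right)}\right) \left(u - 3\right) = \left(-1 + 6\right) \left(-1 + 15\right) \left(- \frac{58}{7} - 3\right) = 5 \cdot 14 \left(- \frac{79}{7}\right) = 70 \left(- \frac{79}{7}\right) = -790$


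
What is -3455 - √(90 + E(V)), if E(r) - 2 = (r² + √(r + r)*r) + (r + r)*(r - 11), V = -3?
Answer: -3455 - √(185 - 3*I*√6) ≈ -3468.6 + 0.27008*I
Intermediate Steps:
E(r) = 2 + r² + √2*r^(3/2) + 2*r*(-11 + r) (E(r) = 2 + ((r² + √(r + r)*r) + (r + r)*(r - 11)) = 2 + ((r² + √(2*r)*r) + (2*r)*(-11 + r)) = 2 + ((r² + (√2*√r)*r) + 2*r*(-11 + r)) = 2 + ((r² + √2*r^(3/2)) + 2*r*(-11 + r)) = 2 + (r² + √2*r^(3/2) + 2*r*(-11 + r)) = 2 + r² + √2*r^(3/2) + 2*r*(-11 + r))
-3455 - √(90 + E(V)) = -3455 - √(90 + (2 - 22*(-3) + 3*(-3)² + √2*(-3)^(3/2))) = -3455 - √(90 + (2 + 66 + 3*9 + √2*(-3*I*√3))) = -3455 - √(90 + (2 + 66 + 27 - 3*I*√6)) = -3455 - √(90 + (95 - 3*I*√6)) = -3455 - √(185 - 3*I*√6)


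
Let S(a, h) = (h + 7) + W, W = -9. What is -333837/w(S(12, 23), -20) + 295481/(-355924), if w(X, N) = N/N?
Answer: -118820895869/355924 ≈ -3.3384e+5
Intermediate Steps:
S(a, h) = -2 + h (S(a, h) = (h + 7) - 9 = (7 + h) - 9 = -2 + h)
w(X, N) = 1
-333837/w(S(12, 23), -20) + 295481/(-355924) = -333837/1 + 295481/(-355924) = -333837*1 + 295481*(-1/355924) = -333837 - 295481/355924 = -118820895869/355924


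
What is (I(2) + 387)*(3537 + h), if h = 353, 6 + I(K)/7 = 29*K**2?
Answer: 4500730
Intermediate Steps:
I(K) = -42 + 203*K**2 (I(K) = -42 + 7*(29*K**2) = -42 + 203*K**2)
(I(2) + 387)*(3537 + h) = ((-42 + 203*2**2) + 387)*(3537 + 353) = ((-42 + 203*4) + 387)*3890 = ((-42 + 812) + 387)*3890 = (770 + 387)*3890 = 1157*3890 = 4500730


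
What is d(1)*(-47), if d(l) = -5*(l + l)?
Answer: 470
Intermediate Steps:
d(l) = -10*l
d(1)*(-47) = -10*1*(-47) = -10*(-47) = 470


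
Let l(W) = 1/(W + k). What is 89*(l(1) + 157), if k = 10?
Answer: 153792/11 ≈ 13981.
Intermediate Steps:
l(W) = 1/(10 + W) (l(W) = 1/(W + 10) = 1/(10 + W))
89*(l(1) + 157) = 89*(1/(10 + 1) + 157) = 89*(1/11 + 157) = 89*(1728/11) = 153792/11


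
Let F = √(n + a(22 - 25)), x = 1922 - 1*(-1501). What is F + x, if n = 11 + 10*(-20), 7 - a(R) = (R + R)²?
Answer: 3423 + I*√218 ≈ 3423.0 + 14.765*I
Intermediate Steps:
x = 3423 (x = 1922 + 1501 = 3423)
a(R) = 7 - 4*R² (a(R) = 7 - (R + R)² = 7 - (2*R)² = 7 - 4*R²)
n = -189 (n = 11 - 200 = -189)
F = I*√218 (F = √(-189 + (7 - 4*(22 - 25)²)) = √(-189 + (7 - 4*(-3)²)) = √(-189 + (7 - 4*9)) = √(-189 + (7 - 36)) = √(-189 - 29) = √(-218) = I*√218 ≈ 14.765*I)
F + x = I*√218 + 3423 = 3423 + I*√218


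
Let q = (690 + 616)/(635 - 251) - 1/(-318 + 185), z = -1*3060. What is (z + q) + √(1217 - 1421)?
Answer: -78053119/25536 + 2*I*√51 ≈ -3056.6 + 14.283*I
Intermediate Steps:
z = -3060
q = 87041/25536 (q = 1306/384 - 1/(-133) = 1306*(1/384) - 1*(-1/133) = 653/192 + 1/133 = 87041/25536 ≈ 3.4086)
(z + q) + √(1217 - 1421) = (-3060 + 87041/25536) + √(1217 - 1421) = -78053119/25536 + √(-204) = -78053119/25536 + 2*I*√51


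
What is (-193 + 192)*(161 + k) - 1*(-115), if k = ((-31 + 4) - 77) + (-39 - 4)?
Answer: 101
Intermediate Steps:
k = -147 (k = (-27 - 77) - 43 = -104 - 43 = -147)
(-193 + 192)*(161 + k) - 1*(-115) = (-193 + 192)*(161 - 147) - 1*(-115) = -1*14 + 115 = -14 + 115 = 101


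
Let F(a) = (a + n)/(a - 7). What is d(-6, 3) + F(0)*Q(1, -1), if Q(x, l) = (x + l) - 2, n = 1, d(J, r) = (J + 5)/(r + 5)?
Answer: 9/56 ≈ 0.16071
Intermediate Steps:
d(J, r) = (5 + J)/(5 + r)
Q(x, l) = -2 + l + x (Q(x, l) = (l + x) - 2 = -2 + l + x)
F(a) = (1 + a)/(-7 + a) (F(a) = (a + 1)/(a - 7) = (1 + a)/(-7 + a))
d(-6, 3) + F(0)*Q(1, -1) = (5 - 6)/(5 + 3) + ((1 + 0)/(-7 + 0))*(-2 - 1 + 1) = -1/8 + (1/(-7))*(-2) = (1/8)*(-1) - 1/7*1*(-2) = -1/8 - 1/7*(-2) = -1/8 + 2/7 = 9/56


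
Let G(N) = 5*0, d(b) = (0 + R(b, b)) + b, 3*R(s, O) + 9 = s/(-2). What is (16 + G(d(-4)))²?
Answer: 256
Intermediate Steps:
R(s, O) = -3 - s/6 (R(s, O) = -3 + (s/(-2))/3 = -3 + (s*(-½))/3 = -3 + (-s/2)/3 = -3 - s/6)
d(b) = -3 + 5*b/6 (d(b) = (0 + (-3 - b/6)) + b = (-3 - b/6) + b = -3 + 5*b/6)
G(N) = 0
(16 + G(d(-4)))² = (16 + 0)² = 16² = 256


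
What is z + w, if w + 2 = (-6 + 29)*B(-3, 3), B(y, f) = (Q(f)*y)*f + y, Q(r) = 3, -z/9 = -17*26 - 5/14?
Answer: 46049/14 ≈ 3289.2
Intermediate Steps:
z = 55737/14 (z = -9*(-17*26 - 5/14) = -9*(-442 - 5*1/14) = -9*(-442 - 5/14) = -9*(-6193/14) = 55737/14 ≈ 3981.2)
B(y, f) = y + 3*f*y (B(y, f) = (3*y)*f + y = 3*f*y + y = y + 3*f*y)
w = -692 (w = -2 + (-6 + 29)*(-3*(1 + 3*3)) = -2 + 23*(-3*(1 + 9)) = -2 + 23*(-3*10) = -2 + 23*(-30) = -2 - 690 = -692)
z + w = 55737/14 - 692 = 46049/14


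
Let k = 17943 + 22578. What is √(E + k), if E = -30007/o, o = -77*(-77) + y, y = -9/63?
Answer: √69785301444486/41502 ≈ 201.29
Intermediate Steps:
y = -⅐ (y = -9*1/63 = -⅐ ≈ -0.14286)
o = 41502/7 (o = -77*(-77) - ⅐ = 5929 - ⅐ = 41502/7 ≈ 5928.9)
E = -210049/41502 (E = -30007/41502/7 = -30007*7/41502 = -210049/41502 ≈ -5.0612)
k = 40521
√(E + k) = √(-210049/41502 + 40521) = √(1681492493/41502) = √69785301444486/41502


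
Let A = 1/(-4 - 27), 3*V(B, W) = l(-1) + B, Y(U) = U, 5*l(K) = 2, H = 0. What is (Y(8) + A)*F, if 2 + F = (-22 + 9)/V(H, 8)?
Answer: -49153/62 ≈ -792.79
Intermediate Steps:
l(K) = ⅖ (l(K) = (⅕)*2 = ⅖)
V(B, W) = 2/15 + B/3 (V(B, W) = (⅖ + B)/3 = 2/15 + B/3)
A = -1/31 (A = 1/(-31) = -1/31 ≈ -0.032258)
F = -199/2 (F = -2 + (-22 + 9)/(2/15 + (⅓)*0) = -2 - 13/(2/15 + 0) = -2 - 13/2/15 = -2 - 13*15/2 = -2 - 195/2 = -199/2 ≈ -99.500)
(Y(8) + A)*F = (8 - 1/31)*(-199/2) = (247/31)*(-199/2) = -49153/62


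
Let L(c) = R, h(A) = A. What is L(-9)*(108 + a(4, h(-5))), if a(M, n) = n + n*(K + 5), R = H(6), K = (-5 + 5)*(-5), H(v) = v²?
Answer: 2808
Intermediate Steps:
K = 0 (K = 0*(-5) = 0)
R = 36 (R = 6² = 36)
L(c) = 36
a(M, n) = 6*n (a(M, n) = n + n*(0 + 5) = n + n*5 = n + 5*n = 6*n)
L(-9)*(108 + a(4, h(-5))) = 36*(108 + 6*(-5)) = 36*(108 - 30) = 36*78 = 2808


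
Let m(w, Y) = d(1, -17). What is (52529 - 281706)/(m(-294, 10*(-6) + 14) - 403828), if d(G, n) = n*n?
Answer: 229177/403539 ≈ 0.56792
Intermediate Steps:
d(G, n) = n²
m(w, Y) = 289 (m(w, Y) = (-17)² = 289)
(52529 - 281706)/(m(-294, 10*(-6) + 14) - 403828) = (52529 - 281706)/(289 - 403828) = -229177/(-403539) = -229177*(-1/403539) = 229177/403539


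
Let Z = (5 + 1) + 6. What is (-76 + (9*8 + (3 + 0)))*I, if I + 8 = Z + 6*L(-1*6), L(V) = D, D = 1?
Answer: -10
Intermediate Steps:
L(V) = 1
Z = 12 (Z = 6 + 6 = 12)
I = 10 (I = -8 + (12 + 6*1) = -8 + (12 + 6) = -8 + 18 = 10)
(-76 + (9*8 + (3 + 0)))*I = (-76 + (9*8 + (3 + 0)))*10 = (-76 + (72 + 3))*10 = (-76 + 75)*10 = -1*10 = -10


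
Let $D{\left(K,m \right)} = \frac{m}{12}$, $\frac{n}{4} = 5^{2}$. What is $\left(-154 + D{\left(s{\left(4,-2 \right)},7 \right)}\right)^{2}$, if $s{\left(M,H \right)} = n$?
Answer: $\frac{3389281}{144} \approx 23537.0$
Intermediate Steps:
$n = 100$ ($n = 4 \cdot 5^{2} = 4 \cdot 25 = 100$)
$s{\left(M,H \right)} = 100$
$D{\left(K,m \right)} = \frac{m}{12}$ ($D{\left(K,m \right)} = m \frac{1}{12} = \frac{m}{12}$)
$\left(-154 + D{\left(s{\left(4,-2 \right)},7 \right)}\right)^{2} = \left(-154 + \frac{1}{12} \cdot 7\right)^{2} = \left(-154 + \frac{7}{12}\right)^{2} = \left(- \frac{1841}{12}\right)^{2} = \frac{3389281}{144}$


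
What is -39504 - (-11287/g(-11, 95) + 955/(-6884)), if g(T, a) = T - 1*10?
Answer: -5788535909/144564 ≈ -40041.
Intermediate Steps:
g(T, a) = -10 + T (g(T, a) = T - 10 = -10 + T)
-39504 - (-11287/g(-11, 95) + 955/(-6884)) = -39504 - (-11287/(-10 - 11) + 955/(-6884)) = -39504 - (-11287/(-21) + 955*(-1/6884)) = -39504 - (-11287*(-1/21) - 955/6884) = -39504 - (11287/21 - 955/6884) = -39504 - 1*77679653/144564 = -39504 - 77679653/144564 = -5788535909/144564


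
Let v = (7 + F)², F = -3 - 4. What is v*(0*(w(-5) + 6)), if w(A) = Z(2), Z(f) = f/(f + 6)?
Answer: 0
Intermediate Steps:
Z(f) = f/(6 + f)
F = -7
w(A) = ¼ (w(A) = 2/(6 + 2) = 2/8 = 2*(⅛) = ¼)
v = 0 (v = (7 - 7)² = 0² = 0)
v*(0*(w(-5) + 6)) = 0*(0*(¼ + 6)) = 0*(0*(25/4)) = 0*0 = 0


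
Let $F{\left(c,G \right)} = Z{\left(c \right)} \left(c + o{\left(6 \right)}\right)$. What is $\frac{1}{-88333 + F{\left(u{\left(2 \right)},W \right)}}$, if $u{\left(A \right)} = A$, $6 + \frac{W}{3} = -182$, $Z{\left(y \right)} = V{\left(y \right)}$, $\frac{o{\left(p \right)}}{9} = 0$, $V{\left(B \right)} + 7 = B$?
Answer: $- \frac{1}{88343} \approx -1.132 \cdot 10^{-5}$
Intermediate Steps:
$V{\left(B \right)} = -7 + B$
$o{\left(p \right)} = 0$ ($o{\left(p \right)} = 9 \cdot 0 = 0$)
$Z{\left(y \right)} = -7 + y$
$W = -564$ ($W = -18 + 3 \left(-182\right) = -18 - 546 = -564$)
$F{\left(c,G \right)} = c \left(-7 + c\right)$ ($F{\left(c,G \right)} = \left(-7 + c\right) \left(c + 0\right) = \left(-7 + c\right) c = c \left(-7 + c\right)$)
$\frac{1}{-88333 + F{\left(u{\left(2 \right)},W \right)}} = \frac{1}{-88333 + 2 \left(-7 + 2\right)} = \frac{1}{-88333 + 2 \left(-5\right)} = \frac{1}{-88333 - 10} = \frac{1}{-88343} = - \frac{1}{88343}$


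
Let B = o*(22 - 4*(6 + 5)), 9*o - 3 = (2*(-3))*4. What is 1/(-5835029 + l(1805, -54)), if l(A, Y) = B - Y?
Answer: -3/17504771 ≈ -1.7138e-7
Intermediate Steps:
o = -7/3 (o = 1/3 + ((2*(-3))*4)/9 = 1/3 + (-6*4)/9 = 1/3 + (1/9)*(-24) = 1/3 - 8/3 = -7/3 ≈ -2.3333)
B = 154/3 (B = -7*(22 - 4*(6 + 5))/3 = -7*(22 - 4*11)/3 = -7*(22 - 44)/3 = -7/3*(-22) = 154/3 ≈ 51.333)
l(A, Y) = 154/3 - Y
1/(-5835029 + l(1805, -54)) = 1/(-5835029 + (154/3 - 1*(-54))) = 1/(-5835029 + (154/3 + 54)) = 1/(-5835029 + 316/3) = 1/(-17504771/3) = -3/17504771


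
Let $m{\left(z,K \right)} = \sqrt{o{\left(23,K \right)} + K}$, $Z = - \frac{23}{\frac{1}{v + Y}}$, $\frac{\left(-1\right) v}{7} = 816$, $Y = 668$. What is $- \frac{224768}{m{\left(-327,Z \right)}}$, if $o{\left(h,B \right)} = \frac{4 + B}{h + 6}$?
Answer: $- \frac{112384 \sqrt{25232639}}{870091} \approx -648.82$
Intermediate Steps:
$o{\left(h,B \right)} = \frac{4 + B}{6 + h}$
$v = -5712$ ($v = \left(-7\right) 816 = -5712$)
$Z = 116012$ ($Z = - \frac{23}{\frac{1}{-5712 + 668}} = - \frac{23}{\frac{1}{-5044}} = - \frac{23}{- \frac{1}{5044}} = \left(-23\right) \left(-5044\right) = 116012$)
$m{\left(z,K \right)} = \sqrt{\frac{4}{29} + \frac{30 K}{29}}$ ($m{\left(z,K \right)} = \sqrt{\frac{4 + K}{6 + 23} + K} = \sqrt{\frac{4 + K}{29} + K} = \sqrt{\left(\frac{4}{29} + \frac{K}{29}\right) + K} = \sqrt{\frac{4}{29} + \frac{30 K}{29}}$)
$- \frac{224768}{m{\left(-327,Z \right)}} = - \frac{224768}{\frac{1}{29} \sqrt{116 + 870 \cdot 116012}} = - \frac{224768}{\frac{1}{29} \sqrt{116 + 100930440}} = - \frac{224768}{\frac{1}{29} \sqrt{100930556}} = - \frac{224768}{\frac{1}{29} \cdot 2 \sqrt{25232639}} = - \frac{224768}{\frac{2}{29} \sqrt{25232639}} = - 224768 \frac{\sqrt{25232639}}{1740182} = - \frac{112384 \sqrt{25232639}}{870091}$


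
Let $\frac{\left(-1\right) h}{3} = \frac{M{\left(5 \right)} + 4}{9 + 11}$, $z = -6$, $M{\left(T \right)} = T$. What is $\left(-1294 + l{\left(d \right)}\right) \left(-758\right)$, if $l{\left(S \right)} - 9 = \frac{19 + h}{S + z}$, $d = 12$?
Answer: $\frac{58308013}{60} \approx 9.718 \cdot 10^{5}$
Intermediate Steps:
$h = - \frac{27}{20}$ ($h = - 3 \frac{5 + 4}{9 + 11} = - 3 \cdot \frac{9}{20} = - 3 \cdot 9 \cdot \frac{1}{20} = \left(-3\right) \frac{9}{20} = - \frac{27}{20} \approx -1.35$)
$l{\left(S \right)} = 9 + \frac{353}{20 \left(-6 + S\right)}$ ($l{\left(S \right)} = 9 + \frac{19 - \frac{27}{20}}{S - 6} = 9 + \frac{353}{20 \left(-6 + S\right)}$)
$\left(-1294 + l{\left(d \right)}\right) \left(-758\right) = \left(-1294 + \frac{-727 + 180 \cdot 12}{20 \left(-6 + 12\right)}\right) \left(-758\right) = \left(-1294 + \frac{-727 + 2160}{20 \cdot 6}\right) \left(-758\right) = \left(-1294 + \frac{1}{20} \cdot \frac{1}{6} \cdot 1433\right) \left(-758\right) = \left(-1294 + \frac{1433}{120}\right) \left(-758\right) = \left(- \frac{153847}{120}\right) \left(-758\right) = \frac{58308013}{60}$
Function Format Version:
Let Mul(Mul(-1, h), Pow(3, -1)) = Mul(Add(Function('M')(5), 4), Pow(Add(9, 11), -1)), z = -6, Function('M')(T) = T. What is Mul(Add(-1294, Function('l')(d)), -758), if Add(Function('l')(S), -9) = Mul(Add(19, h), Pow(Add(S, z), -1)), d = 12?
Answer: Rational(58308013, 60) ≈ 9.7180e+5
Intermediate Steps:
h = Rational(-27, 20) (h = Mul(-3, Mul(Add(5, 4), Pow(Add(9, 11), -1))) = Mul(-3, Mul(9, Pow(20, -1))) = Mul(-3, Mul(9, Rational(1, 20))) = Mul(-3, Rational(9, 20)) = Rational(-27, 20) ≈ -1.3500)
Function('l')(S) = Add(9, Mul(Rational(353, 20), Pow(Add(-6, S), -1))) (Function('l')(S) = Add(9, Mul(Add(19, Rational(-27, 20)), Pow(Add(S, -6), -1))) = Add(9, Mul(Rational(353, 20), Pow(Add(-6, S), -1))))
Mul(Add(-1294, Function('l')(d)), -758) = Mul(Add(-1294, Mul(Rational(1, 20), Pow(Add(-6, 12), -1), Add(-727, Mul(180, 12)))), -758) = Mul(Add(-1294, Mul(Rational(1, 20), Pow(6, -1), Add(-727, 2160))), -758) = Mul(Add(-1294, Mul(Rational(1, 20), Rational(1, 6), 1433)), -758) = Mul(Add(-1294, Rational(1433, 120)), -758) = Mul(Rational(-153847, 120), -758) = Rational(58308013, 60)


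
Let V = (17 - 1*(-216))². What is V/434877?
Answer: 54289/434877 ≈ 0.12484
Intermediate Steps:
V = 54289 (V = (17 + 216)² = 233² = 54289)
V/434877 = 54289/434877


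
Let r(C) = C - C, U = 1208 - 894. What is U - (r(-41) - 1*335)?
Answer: 649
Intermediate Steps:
U = 314
r(C) = 0
U - (r(-41) - 1*335) = 314 - (0 - 1*335) = 314 - (0 - 335) = 314 - 1*(-335) = 314 + 335 = 649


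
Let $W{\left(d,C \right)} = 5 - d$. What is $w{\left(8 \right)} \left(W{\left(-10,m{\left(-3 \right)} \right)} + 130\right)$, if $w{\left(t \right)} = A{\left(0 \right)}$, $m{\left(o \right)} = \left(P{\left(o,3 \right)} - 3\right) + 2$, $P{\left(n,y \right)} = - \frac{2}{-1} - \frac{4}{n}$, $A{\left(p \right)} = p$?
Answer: $0$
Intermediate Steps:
$P{\left(n,y \right)} = 2 - \frac{4}{n}$ ($P{\left(n,y \right)} = \left(-2\right) \left(-1\right) - \frac{4}{n} = 2 - \frac{4}{n}$)
$m{\left(o \right)} = 1 - \frac{4}{o}$ ($m{\left(o \right)} = \left(\left(2 - \frac{4}{o}\right) - 3\right) + 2 = \left(-1 - \frac{4}{o}\right) + 2 = 1 - \frac{4}{o}$)
$w{\left(t \right)} = 0$
$w{\left(8 \right)} \left(W{\left(-10,m{\left(-3 \right)} \right)} + 130\right) = 0 \left(\left(5 - -10\right) + 130\right) = 0 \left(\left(5 + 10\right) + 130\right) = 0 \left(15 + 130\right) = 0 \cdot 145 = 0$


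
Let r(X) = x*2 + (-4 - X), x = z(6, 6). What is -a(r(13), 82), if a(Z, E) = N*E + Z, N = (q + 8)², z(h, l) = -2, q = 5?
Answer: -13837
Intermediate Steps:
N = 169 (N = (5 + 8)² = 13² = 169)
x = -2
r(X) = -8 - X (r(X) = -2*2 + (-4 - X) = -4 + (-4 - X) = -8 - X)
a(Z, E) = Z + 169*E (a(Z, E) = 169*E + Z = Z + 169*E)
-a(r(13), 82) = -((-8 - 1*13) + 169*82) = -((-8 - 13) + 13858) = -(-21 + 13858) = -1*13837 = -13837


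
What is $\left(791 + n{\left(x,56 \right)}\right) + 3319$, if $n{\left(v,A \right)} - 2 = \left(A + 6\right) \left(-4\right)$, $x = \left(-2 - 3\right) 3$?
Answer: $3864$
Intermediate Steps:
$x = -15$ ($x = \left(-5\right) 3 = -15$)
$n{\left(v,A \right)} = -22 - 4 A$ ($n{\left(v,A \right)} = 2 + \left(A + 6\right) \left(-4\right) = 2 + \left(6 + A\right) \left(-4\right) = 2 - \left(24 + 4 A\right) = -22 - 4 A$)
$\left(791 + n{\left(x,56 \right)}\right) + 3319 = \left(791 - 246\right) + 3319 = 545 + 3319 = 3864$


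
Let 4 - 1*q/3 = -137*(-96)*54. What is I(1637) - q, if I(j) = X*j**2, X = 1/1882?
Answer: 4012491553/1882 ≈ 2.1320e+6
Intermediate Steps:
q = -2130612 (q = 12 - 3*(-137*(-96))*54 = 12 - 39456*54 = 12 - 3*710208 = 12 - 2130624 = -2130612)
X = 1/1882 ≈ 0.00053135
I(j) = j**2/1882
I(1637) - q = (1/1882)*1637**2 - 1*(-2130612) = (1/1882)*2679769 + 2130612 = 2679769/1882 + 2130612 = 4012491553/1882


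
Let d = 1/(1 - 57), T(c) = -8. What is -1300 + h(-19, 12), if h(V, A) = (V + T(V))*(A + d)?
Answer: -90917/56 ≈ -1623.5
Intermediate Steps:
d = -1/56 (d = 1/(-56) = -1/56 ≈ -0.017857)
h(V, A) = (-8 + V)*(-1/56 + A) (h(V, A) = (V - 8)*(A - 1/56) = (-8 + V)*(-1/56 + A))
-1300 + h(-19, 12) = -1300 + (⅐ - 8*12 - 1/56*(-19) + 12*(-19)) = -1300 + (⅐ - 96 + 19/56 - 228) = -1300 - 18117/56 = -90917/56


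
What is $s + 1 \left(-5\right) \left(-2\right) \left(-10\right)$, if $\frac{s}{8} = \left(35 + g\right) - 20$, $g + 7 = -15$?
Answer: $-156$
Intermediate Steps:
$g = -22$ ($g = -7 - 15 = -22$)
$s = -56$ ($s = 8 \left(\left(35 - 22\right) - 20\right) = 8 \left(13 - 20\right) = 8 \left(-7\right) = -56$)
$s + 1 \left(-5\right) \left(-2\right) \left(-10\right) = -56 + 1 \left(-5\right) \left(-2\right) \left(-10\right) = -56 + \left(-5\right) \left(-2\right) \left(-10\right) = -56 + 10 \left(-10\right) = -56 - 100 = -156$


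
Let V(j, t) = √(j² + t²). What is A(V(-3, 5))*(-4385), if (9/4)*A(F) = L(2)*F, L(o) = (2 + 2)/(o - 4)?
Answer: 35080*√34/9 ≈ 22728.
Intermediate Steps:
L(o) = 4/(-4 + o)
A(F) = -8*F/9 (A(F) = 4*((4/(-4 + 2))*F)/9 = 4*((4/(-2))*F)/9 = 4*((4*(-½))*F)/9 = 4*(-2*F)/9 = -8*F/9)
A(V(-3, 5))*(-4385) = -8*√((-3)² + 5²)/9*(-4385) = -8*√(9 + 25)/9*(-4385) = -8*√34/9*(-4385) = 35080*√34/9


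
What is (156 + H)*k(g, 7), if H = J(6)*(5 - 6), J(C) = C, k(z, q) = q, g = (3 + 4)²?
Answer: 1050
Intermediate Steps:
g = 49 (g = 7² = 49)
H = -6 (H = 6*(5 - 6) = 6*(-1) = -6)
(156 + H)*k(g, 7) = (156 - 6)*7 = 150*7 = 1050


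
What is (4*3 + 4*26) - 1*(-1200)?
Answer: 1316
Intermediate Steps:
(4*3 + 4*26) - 1*(-1200) = (12 + 104) + 1200 = 116 + 1200 = 1316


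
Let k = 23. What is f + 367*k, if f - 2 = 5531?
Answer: 13974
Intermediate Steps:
f = 5533 (f = 2 + 5531 = 5533)
f + 367*k = 5533 + 367*23 = 5533 + 8441 = 13974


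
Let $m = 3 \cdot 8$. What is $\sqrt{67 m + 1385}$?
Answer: $\sqrt{2993} \approx 54.708$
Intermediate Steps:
$m = 24$
$\sqrt{67 m + 1385} = \sqrt{67 \cdot 24 + 1385} = \sqrt{1608 + 1385} = \sqrt{2993}$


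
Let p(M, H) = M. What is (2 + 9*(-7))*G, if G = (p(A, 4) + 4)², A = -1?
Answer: -549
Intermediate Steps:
G = 9 (G = (-1 + 4)² = 3² = 9)
(2 + 9*(-7))*G = (2 + 9*(-7))*9 = (2 - 63)*9 = -61*9 = -549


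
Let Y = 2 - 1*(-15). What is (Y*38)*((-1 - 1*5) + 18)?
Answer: 7752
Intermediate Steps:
Y = 17 (Y = 2 + 15 = 17)
(Y*38)*((-1 - 1*5) + 18) = (17*38)*((-1 - 1*5) + 18) = 646*((-1 - 5) + 18) = 646*(-6 + 18) = 646*12 = 7752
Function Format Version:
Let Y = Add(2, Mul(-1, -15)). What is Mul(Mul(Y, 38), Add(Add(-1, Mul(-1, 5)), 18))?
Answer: 7752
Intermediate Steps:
Y = 17 (Y = Add(2, 15) = 17)
Mul(Mul(Y, 38), Add(Add(-1, Mul(-1, 5)), 18)) = Mul(Mul(17, 38), Add(Add(-1, Mul(-1, 5)), 18)) = Mul(646, Add(Add(-1, -5), 18)) = Mul(646, Add(-6, 18)) = Mul(646, 12) = 7752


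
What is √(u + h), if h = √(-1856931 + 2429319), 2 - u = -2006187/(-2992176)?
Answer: √(82662290535 + 124348850208*√143097)/249348 ≈ 27.530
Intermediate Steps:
u = 1326055/997392 (u = 2 - (-2006187)/(-2992176) = 2 - (-2006187)*(-1)/2992176 = 2 - 1*668729/997392 = 2 - 668729/997392 = 1326055/997392 ≈ 1.3295)
h = 2*√143097 (h = √572388 = 2*√143097 ≈ 756.56)
√(u + h) = √(1326055/997392 + 2*√143097)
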